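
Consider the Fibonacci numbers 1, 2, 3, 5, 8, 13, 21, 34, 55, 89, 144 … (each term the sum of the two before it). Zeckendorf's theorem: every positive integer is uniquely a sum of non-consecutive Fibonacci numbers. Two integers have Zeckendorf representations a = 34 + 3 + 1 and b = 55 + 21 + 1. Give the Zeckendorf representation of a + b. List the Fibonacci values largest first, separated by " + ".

The two numbers are 38 and 77, so their sum is 115.
Greedy algorithm:
89 ≤ 115 < 144, so take 89; remainder 26
21 ≤ 26 < 34, so take 21; remainder 5
5 ≤ 5 < 8, so take 5; remainder 0

89 + 21 + 5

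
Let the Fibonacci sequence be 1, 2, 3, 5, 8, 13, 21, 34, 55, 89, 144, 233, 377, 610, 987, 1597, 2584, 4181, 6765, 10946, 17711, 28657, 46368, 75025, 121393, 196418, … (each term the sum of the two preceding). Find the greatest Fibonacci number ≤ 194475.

121393 ≤ 194475 < 196418, so the largest Fibonacci number not exceeding 194475 is 121393.

121393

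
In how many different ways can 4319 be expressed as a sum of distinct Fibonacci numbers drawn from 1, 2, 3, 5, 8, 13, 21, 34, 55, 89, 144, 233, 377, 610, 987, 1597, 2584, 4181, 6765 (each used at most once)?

Each representation comes from the Zeckendorf form by replacing some F_k with F_{k−1} + F_{k−2} where possible.
4319 = 4181+89+34+13+2 = 4181+89+34+8+5+2 = 2584+1597+89+34+13+2 = 4181+89+21+13+8+5+2 = … (13 more), for 17 in all.

17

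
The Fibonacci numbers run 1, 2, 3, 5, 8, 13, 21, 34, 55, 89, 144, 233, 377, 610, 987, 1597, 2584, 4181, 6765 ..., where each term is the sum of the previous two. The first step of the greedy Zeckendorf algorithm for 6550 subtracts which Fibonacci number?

4181 ≤ 6550 < 6765, so the largest Fibonacci number not exceeding 6550 is 4181.

4181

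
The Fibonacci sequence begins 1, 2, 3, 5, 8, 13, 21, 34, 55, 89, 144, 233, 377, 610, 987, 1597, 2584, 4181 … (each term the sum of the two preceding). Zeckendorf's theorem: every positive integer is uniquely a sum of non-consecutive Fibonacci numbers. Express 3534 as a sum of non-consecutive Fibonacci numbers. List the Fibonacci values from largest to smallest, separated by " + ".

3534 − 2584 = 950
950 − 610 = 340
340 − 233 = 107
107 − 89 = 18
18 − 13 = 5
5 − 5 = 0
So 3534 = 2584 + 610 + 233 + 89 + 13 + 5, with no two terms consecutive in the sequence.

2584 + 610 + 233 + 89 + 13 + 5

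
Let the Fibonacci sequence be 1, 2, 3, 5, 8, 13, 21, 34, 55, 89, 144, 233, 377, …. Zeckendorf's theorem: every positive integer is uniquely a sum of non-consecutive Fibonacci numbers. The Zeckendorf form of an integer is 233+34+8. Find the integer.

233+34+8 = 275.

275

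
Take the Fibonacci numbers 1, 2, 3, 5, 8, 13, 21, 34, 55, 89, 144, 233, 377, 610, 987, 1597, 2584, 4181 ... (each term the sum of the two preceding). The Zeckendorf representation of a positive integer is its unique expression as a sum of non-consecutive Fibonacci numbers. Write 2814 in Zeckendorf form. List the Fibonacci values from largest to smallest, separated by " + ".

Greedy algorithm:
largest Fibonacci ≤ 2814 is 2584; 2814 − 2584 = 230
largest Fibonacci ≤ 230 is 144; 230 − 144 = 86
largest Fibonacci ≤ 86 is 55; 86 − 55 = 31
largest Fibonacci ≤ 31 is 21; 31 − 21 = 10
largest Fibonacci ≤ 10 is 8; 10 − 8 = 2
largest Fibonacci ≤ 2 is 2; 2 − 2 = 0
So 2814 = 2584 + 144 + 55 + 21 + 8 + 2, with no two terms consecutive in the sequence.

2584 + 144 + 55 + 21 + 8 + 2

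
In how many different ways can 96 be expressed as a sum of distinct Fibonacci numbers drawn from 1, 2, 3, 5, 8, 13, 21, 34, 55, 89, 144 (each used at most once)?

Each representation comes from the Zeckendorf form by replacing some F_k with F_{k−1} + F_{k−2} where possible.
96 = 89+5+2 = 55+34+5+2 = 55+21+13+5+2 — 3 representations.

3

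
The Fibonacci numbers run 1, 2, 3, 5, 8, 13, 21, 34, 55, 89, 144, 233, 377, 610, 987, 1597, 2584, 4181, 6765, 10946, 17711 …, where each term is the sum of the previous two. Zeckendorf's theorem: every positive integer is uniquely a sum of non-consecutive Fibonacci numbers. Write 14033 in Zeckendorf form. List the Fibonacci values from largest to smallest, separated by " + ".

10946 + 2584 + 377 + 89 + 34 + 3

take 10946 (≤ 14033); 14033 − 10946 = 3087
take 2584 (≤ 3087); 3087 − 2584 = 503
take 377 (≤ 503); 503 − 377 = 126
take 89 (≤ 126); 126 − 89 = 37
take 34 (≤ 37); 37 − 34 = 3
take 3 (≤ 3); 3 − 3 = 0
So 14033 = 10946 + 2584 + 377 + 89 + 34 + 3, with no two terms consecutive in the sequence.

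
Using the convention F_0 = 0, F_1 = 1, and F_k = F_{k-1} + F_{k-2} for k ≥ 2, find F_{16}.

987

Iterating the recurrence up to F_{8} = 21 and F_{7} = 13:
F_{9} = F_{8} + F_{7} = 21 + 13 = 34
F_{10} = F_{9} + F_{8} = 34 + 21 = 55
F_{11} = F_{10} + F_{9} = 55 + 34 = 89
F_{12} = F_{11} + F_{10} = 89 + 55 = 144
F_{13} = F_{12} + F_{11} = 144 + 89 = 233
F_{14} = F_{13} + F_{12} = 233 + 144 = 377
F_{15} = F_{14} + F_{13} = 377 + 233 = 610
F_{16} = F_{15} + F_{14} = 610 + 377 = 987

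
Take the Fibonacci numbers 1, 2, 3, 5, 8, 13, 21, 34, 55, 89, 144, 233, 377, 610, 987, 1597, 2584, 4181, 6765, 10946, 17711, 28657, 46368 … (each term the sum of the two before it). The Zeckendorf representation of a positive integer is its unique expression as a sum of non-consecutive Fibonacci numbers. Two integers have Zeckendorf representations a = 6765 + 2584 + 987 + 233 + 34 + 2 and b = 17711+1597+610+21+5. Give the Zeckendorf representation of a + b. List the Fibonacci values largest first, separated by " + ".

28657 + 1597 + 233 + 55 + 5 + 2

The two numbers are 10605 and 19944, so their sum is 30549.
take 28657 (≤ 30549); 30549 − 28657 = 1892
take 1597 (≤ 1892); 1892 − 1597 = 295
take 233 (≤ 295); 295 − 233 = 62
take 55 (≤ 62); 62 − 55 = 7
take 5 (≤ 7); 7 − 5 = 2
take 2 (≤ 2); 2 − 2 = 0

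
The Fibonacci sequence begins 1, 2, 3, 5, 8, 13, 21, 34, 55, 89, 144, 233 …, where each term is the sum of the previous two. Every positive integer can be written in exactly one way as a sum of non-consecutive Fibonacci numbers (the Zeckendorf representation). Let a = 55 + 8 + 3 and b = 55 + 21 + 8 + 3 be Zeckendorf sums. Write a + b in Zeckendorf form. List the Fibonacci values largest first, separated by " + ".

The two numbers are 66 and 87, so their sum is 153.
subtract 144 from 153: 9 remains
subtract 8 from 9: 1 remains
subtract 1 from 1: 0 remains

144 + 8 + 1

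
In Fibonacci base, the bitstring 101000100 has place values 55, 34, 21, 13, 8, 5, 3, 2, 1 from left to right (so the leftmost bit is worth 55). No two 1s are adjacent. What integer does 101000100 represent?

Summing the place values of the 1 bits: 55 + 21 + 3 = 79.

79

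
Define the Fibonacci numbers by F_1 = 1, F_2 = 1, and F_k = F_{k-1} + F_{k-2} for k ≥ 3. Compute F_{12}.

Iterating the recurrence up to F_{5} = 5 and F_{4} = 3:
F_{6} = F_{5} + F_{4} = 5 + 3 = 8
F_{7} = F_{6} + F_{5} = 8 + 5 = 13
F_{8} = F_{7} + F_{6} = 13 + 8 = 21
F_{9} = F_{8} + F_{7} = 21 + 13 = 34
F_{10} = F_{9} + F_{8} = 34 + 21 = 55
F_{11} = F_{10} + F_{9} = 55 + 34 = 89
F_{12} = F_{11} + F_{10} = 89 + 55 = 144

144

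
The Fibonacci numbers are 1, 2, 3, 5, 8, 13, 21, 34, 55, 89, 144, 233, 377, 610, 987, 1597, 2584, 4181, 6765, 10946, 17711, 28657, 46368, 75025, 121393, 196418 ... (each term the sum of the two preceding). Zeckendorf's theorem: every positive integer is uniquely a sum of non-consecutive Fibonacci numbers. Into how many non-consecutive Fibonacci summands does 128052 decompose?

8

take 121393 (≤ 128052); 128052 − 121393 = 6659
take 4181 (≤ 6659); 6659 − 4181 = 2478
take 1597 (≤ 2478); 2478 − 1597 = 881
take 610 (≤ 881); 881 − 610 = 271
take 233 (≤ 271); 271 − 233 = 38
take 34 (≤ 38); 38 − 34 = 4
take 3 (≤ 4); 4 − 3 = 1
take 1 (≤ 1); 1 − 1 = 0
128052 = 121393 + 4181 + 1597 + 610 + 233 + 34 + 3 + 1, which has 8 terms.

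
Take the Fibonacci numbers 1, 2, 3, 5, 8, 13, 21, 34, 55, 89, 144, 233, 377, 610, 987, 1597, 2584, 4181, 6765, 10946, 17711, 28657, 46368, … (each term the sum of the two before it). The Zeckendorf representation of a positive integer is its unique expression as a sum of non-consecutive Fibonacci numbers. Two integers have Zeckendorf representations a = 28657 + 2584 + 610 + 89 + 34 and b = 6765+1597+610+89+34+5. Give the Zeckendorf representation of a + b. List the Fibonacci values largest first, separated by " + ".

The two numbers are 31974 and 9100, so their sum is 41074.
28657 ≤ 41074 < 46368, so take 28657; remainder 12417
10946 ≤ 12417 < 17711, so take 10946; remainder 1471
987 ≤ 1471 < 1597, so take 987; remainder 484
377 ≤ 484 < 610, so take 377; remainder 107
89 ≤ 107 < 144, so take 89; remainder 18
13 ≤ 18 < 21, so take 13; remainder 5
5 ≤ 5 < 8, so take 5; remainder 0

28657 + 10946 + 987 + 377 + 89 + 13 + 5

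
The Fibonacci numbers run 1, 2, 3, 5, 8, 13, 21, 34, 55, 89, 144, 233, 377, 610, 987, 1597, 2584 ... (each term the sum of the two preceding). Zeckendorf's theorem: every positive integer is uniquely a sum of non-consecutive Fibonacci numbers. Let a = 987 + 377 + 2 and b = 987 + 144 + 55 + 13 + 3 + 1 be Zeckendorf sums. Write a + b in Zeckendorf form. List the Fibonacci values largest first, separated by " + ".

1597 + 610 + 233 + 89 + 34 + 5 + 1

The two numbers are 1366 and 1203, so their sum is 2569.
take 1597 (≤ 2569); 2569 − 1597 = 972
take 610 (≤ 972); 972 − 610 = 362
take 233 (≤ 362); 362 − 233 = 129
take 89 (≤ 129); 129 − 89 = 40
take 34 (≤ 40); 40 − 34 = 6
take 5 (≤ 6); 6 − 5 = 1
take 1 (≤ 1); 1 − 1 = 0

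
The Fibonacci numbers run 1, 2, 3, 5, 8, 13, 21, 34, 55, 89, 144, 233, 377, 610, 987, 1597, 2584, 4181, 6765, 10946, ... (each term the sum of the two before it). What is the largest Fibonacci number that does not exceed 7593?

6765

6765 ≤ 7593 < 10946, so the largest Fibonacci number not exceeding 7593 is 6765.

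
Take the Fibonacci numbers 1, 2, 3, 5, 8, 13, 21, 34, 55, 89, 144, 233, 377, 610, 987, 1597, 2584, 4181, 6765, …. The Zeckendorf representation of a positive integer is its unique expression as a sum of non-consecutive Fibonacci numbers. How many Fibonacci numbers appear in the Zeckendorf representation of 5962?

6

Greedy algorithm:
largest Fibonacci ≤ 5962 is 4181; 5962 − 4181 = 1781
largest Fibonacci ≤ 1781 is 1597; 1781 − 1597 = 184
largest Fibonacci ≤ 184 is 144; 184 − 144 = 40
largest Fibonacci ≤ 40 is 34; 40 − 34 = 6
largest Fibonacci ≤ 6 is 5; 6 − 5 = 1
largest Fibonacci ≤ 1 is 1; 1 − 1 = 0
5962 = 4181 + 1597 + 144 + 34 + 5 + 1, which has 6 terms.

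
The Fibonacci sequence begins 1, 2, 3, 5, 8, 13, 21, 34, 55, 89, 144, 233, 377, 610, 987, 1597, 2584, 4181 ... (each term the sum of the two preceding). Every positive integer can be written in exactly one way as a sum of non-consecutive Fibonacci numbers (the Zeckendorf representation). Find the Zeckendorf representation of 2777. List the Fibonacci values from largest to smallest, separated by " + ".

2584 + 144 + 34 + 13 + 2

Greedy algorithm:
2777 − 2584 = 193
193 − 144 = 49
49 − 34 = 15
15 − 13 = 2
2 − 2 = 0
So 2777 = 2584 + 144 + 34 + 13 + 2, with no two terms consecutive in the sequence.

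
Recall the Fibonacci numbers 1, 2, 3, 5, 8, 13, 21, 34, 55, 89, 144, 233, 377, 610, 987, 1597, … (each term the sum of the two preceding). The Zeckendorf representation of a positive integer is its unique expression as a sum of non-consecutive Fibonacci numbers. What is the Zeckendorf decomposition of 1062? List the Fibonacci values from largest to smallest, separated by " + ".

Repeatedly subtract the largest Fibonacci number that fits:
largest Fibonacci ≤ 1062 is 987; 1062 − 987 = 75
largest Fibonacci ≤ 75 is 55; 75 − 55 = 20
largest Fibonacci ≤ 20 is 13; 20 − 13 = 7
largest Fibonacci ≤ 7 is 5; 7 − 5 = 2
largest Fibonacci ≤ 2 is 2; 2 − 2 = 0
So 1062 = 987 + 55 + 13 + 5 + 2, with no two terms consecutive in the sequence.

987 + 55 + 13 + 5 + 2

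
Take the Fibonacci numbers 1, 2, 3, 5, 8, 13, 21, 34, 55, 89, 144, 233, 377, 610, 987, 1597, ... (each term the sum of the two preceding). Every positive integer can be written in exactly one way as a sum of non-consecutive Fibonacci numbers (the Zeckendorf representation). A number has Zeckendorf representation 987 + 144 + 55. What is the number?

1186

987 + 144 + 55 = 1186.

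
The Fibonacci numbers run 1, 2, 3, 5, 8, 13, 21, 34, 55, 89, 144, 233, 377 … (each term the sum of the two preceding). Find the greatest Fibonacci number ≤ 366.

233 ≤ 366 < 377, so the largest Fibonacci number not exceeding 366 is 233.

233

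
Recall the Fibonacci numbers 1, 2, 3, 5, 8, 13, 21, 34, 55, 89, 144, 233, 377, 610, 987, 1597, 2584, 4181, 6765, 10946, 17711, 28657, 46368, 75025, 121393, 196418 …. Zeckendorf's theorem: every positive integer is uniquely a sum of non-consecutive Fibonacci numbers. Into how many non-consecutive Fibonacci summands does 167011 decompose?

8

121393 ≤ 167011 < 196418, so take 121393; remainder 45618
28657 ≤ 45618 < 46368, so take 28657; remainder 16961
10946 ≤ 16961 < 17711, so take 10946; remainder 6015
4181 ≤ 6015 < 6765, so take 4181; remainder 1834
1597 ≤ 1834 < 2584, so take 1597; remainder 237
233 ≤ 237 < 377, so take 233; remainder 4
3 ≤ 4 < 5, so take 3; remainder 1
1 ≤ 1 < 2, so take 1; remainder 0
167011 = 121393 + 28657 + 10946 + 4181 + 1597 + 233 + 3 + 1, which has 8 terms.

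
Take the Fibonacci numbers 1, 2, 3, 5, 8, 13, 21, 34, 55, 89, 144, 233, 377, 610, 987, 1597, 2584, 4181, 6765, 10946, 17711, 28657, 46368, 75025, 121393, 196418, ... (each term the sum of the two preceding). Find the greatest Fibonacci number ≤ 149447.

121393

121393 ≤ 149447 < 196418, so the largest Fibonacci number not exceeding 149447 is 121393.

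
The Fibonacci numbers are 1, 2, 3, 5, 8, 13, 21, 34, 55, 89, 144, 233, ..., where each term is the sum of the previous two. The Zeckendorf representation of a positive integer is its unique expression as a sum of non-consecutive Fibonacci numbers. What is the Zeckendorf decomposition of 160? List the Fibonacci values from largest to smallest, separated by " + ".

144 + 13 + 3

Greedy algorithm:
take 144 (≤ 160); 160 − 144 = 16
take 13 (≤ 16); 16 − 13 = 3
take 3 (≤ 3); 3 − 3 = 0
So 160 = 144 + 13 + 3, with no two terms consecutive in the sequence.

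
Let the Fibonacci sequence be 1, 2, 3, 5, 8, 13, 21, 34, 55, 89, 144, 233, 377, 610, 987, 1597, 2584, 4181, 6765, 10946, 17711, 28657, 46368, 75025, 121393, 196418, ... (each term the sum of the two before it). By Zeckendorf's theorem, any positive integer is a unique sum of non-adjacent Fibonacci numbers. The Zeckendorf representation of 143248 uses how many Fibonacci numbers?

9

Greedily peel off the largest Fibonacci term at each step:
take 121393 (≤ 143248); 143248 − 121393 = 21855
take 17711 (≤ 21855); 21855 − 17711 = 4144
take 2584 (≤ 4144); 4144 − 2584 = 1560
take 987 (≤ 1560); 1560 − 987 = 573
take 377 (≤ 573); 573 − 377 = 196
take 144 (≤ 196); 196 − 144 = 52
take 34 (≤ 52); 52 − 34 = 18
take 13 (≤ 18); 18 − 13 = 5
take 5 (≤ 5); 5 − 5 = 0
143248 = 121393 + 17711 + 2584 + 987 + 377 + 144 + 34 + 13 + 5, which has 9 terms.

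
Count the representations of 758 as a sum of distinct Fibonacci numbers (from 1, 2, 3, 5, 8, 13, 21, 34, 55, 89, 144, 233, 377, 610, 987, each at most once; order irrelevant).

8

Each representation comes from the Zeckendorf form by replacing some F_k with F_{k−1} + F_{k−2} where possible.
758 = 610+144+3+1 = 610+89+55+3+1 = 377+233+144+3+1 = 610+89+34+21+3+1 = 377+233+89+55+3+1 = … (3 more), for 8 in all.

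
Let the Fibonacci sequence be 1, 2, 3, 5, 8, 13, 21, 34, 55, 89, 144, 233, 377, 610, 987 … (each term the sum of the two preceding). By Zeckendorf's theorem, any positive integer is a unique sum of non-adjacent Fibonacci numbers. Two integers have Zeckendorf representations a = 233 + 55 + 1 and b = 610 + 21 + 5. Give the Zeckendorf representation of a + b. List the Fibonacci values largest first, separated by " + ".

610 + 233 + 55 + 21 + 5 + 1

The two numbers are 289 and 636, so their sum is 925.
925 − 610 = 315
315 − 233 = 82
82 − 55 = 27
27 − 21 = 6
6 − 5 = 1
1 − 1 = 0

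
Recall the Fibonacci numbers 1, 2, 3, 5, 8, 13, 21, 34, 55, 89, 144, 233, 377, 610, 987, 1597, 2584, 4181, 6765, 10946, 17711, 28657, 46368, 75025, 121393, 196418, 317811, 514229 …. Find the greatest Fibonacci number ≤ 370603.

317811

317811 ≤ 370603 < 514229, so the largest Fibonacci number not exceeding 370603 is 317811.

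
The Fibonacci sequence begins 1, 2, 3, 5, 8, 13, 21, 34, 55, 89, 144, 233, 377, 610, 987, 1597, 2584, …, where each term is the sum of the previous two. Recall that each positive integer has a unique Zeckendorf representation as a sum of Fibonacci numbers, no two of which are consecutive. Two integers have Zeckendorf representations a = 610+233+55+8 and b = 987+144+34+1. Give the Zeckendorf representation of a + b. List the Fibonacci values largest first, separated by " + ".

1597 + 377 + 89 + 8 + 1

The two numbers are 906 and 1166, so their sum is 2072.
Greedy algorithm:
largest Fibonacci ≤ 2072 is 1597; 2072 − 1597 = 475
largest Fibonacci ≤ 475 is 377; 475 − 377 = 98
largest Fibonacci ≤ 98 is 89; 98 − 89 = 9
largest Fibonacci ≤ 9 is 8; 9 − 8 = 1
largest Fibonacci ≤ 1 is 1; 1 − 1 = 0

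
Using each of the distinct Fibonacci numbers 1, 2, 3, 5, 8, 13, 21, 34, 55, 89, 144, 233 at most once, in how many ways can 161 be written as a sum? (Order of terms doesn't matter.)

Starting from the Zeckendorf form and repeatedly splitting a term F_k into F_{k−1} + F_{k−2} (when neither is already used) reaches every representation.
161 = 144+13+3+1 = 144+8+5+3+1 = 89+55+13+3+1 = 89+55+8+5+3+1 = 89+34+21+13+3+1 = … (1 more), for 6 in all.

6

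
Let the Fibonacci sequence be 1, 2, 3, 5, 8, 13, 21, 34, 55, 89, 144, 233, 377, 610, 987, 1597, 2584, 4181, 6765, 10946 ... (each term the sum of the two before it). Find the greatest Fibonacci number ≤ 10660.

6765

6765 ≤ 10660 < 10946, so the largest Fibonacci number not exceeding 10660 is 6765.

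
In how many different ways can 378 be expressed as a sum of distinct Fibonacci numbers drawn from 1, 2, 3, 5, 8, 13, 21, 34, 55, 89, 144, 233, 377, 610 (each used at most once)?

Each representation comes from the Zeckendorf form by replacing some F_k with F_{k−1} + F_{k−2} where possible.
378 = 377+1 = 233+144+1 = 233+89+55+1 = 233+89+34+21+1 = … (2 more), for 6 in all.

6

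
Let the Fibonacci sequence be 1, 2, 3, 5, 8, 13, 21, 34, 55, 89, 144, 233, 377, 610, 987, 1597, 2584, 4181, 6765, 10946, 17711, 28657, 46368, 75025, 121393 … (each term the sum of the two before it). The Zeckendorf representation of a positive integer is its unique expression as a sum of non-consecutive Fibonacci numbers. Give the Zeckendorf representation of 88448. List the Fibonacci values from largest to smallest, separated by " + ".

75025 + 10946 + 1597 + 610 + 233 + 34 + 3

Greedy algorithm:
88448: greatest Fibonacci not exceeding it is 75025, leaving 13423
13423: greatest Fibonacci not exceeding it is 10946, leaving 2477
2477: greatest Fibonacci not exceeding it is 1597, leaving 880
880: greatest Fibonacci not exceeding it is 610, leaving 270
270: greatest Fibonacci not exceeding it is 233, leaving 37
37: greatest Fibonacci not exceeding it is 34, leaving 3
3: greatest Fibonacci not exceeding it is 3, leaving 0
So 88448 = 75025 + 10946 + 1597 + 610 + 233 + 34 + 3, with no two terms consecutive in the sequence.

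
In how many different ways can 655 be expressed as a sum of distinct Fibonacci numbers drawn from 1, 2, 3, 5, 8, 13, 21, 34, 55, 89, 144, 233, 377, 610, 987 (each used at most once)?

21

Starting from the Zeckendorf form and repeatedly splitting a term F_k into F_{k−1} + F_{k−2} (when neither is already used) reaches every representation.
655 = 610+34+8+3 = 610+34+8+2+1 = 610+21+13+8+3 = … (18 more), for 21 in all.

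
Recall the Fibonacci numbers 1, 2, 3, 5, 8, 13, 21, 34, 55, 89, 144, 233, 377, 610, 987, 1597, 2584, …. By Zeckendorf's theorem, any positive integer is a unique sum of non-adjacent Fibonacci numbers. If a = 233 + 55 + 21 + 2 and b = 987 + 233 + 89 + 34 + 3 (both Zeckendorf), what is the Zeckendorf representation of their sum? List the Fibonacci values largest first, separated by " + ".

The two numbers are 311 and 1346, so their sum is 1657.
Greedy algorithm:
largest Fibonacci ≤ 1657 is 1597; 1657 − 1597 = 60
largest Fibonacci ≤ 60 is 55; 60 − 55 = 5
largest Fibonacci ≤ 5 is 5; 5 − 5 = 0

1597 + 55 + 5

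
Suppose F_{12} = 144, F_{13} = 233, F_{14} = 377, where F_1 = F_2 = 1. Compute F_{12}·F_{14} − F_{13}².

144·377 − 233² = 54288 − 54289 = -1. (Cassini's identity: F_{k−1}F_{k+1} − F_k² = (−1)^k.)

-1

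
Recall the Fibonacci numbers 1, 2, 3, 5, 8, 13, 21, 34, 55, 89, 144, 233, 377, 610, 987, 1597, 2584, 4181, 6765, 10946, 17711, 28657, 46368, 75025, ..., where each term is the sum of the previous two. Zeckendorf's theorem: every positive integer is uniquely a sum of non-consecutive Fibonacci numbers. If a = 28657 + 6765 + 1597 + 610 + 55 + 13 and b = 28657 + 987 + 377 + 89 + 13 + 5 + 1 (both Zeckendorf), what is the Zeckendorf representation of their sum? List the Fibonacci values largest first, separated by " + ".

46368 + 17711 + 2584 + 987 + 144 + 21 + 8 + 3

The two numbers are 37697 and 30129, so their sum is 67826.
Greedily peel off the largest Fibonacci term at each step:
46368 ≤ 67826 < 75025, so take 46368; remainder 21458
17711 ≤ 21458 < 28657, so take 17711; remainder 3747
2584 ≤ 3747 < 4181, so take 2584; remainder 1163
987 ≤ 1163 < 1597, so take 987; remainder 176
144 ≤ 176 < 233, so take 144; remainder 32
21 ≤ 32 < 34, so take 21; remainder 11
8 ≤ 11 < 13, so take 8; remainder 3
3 ≤ 3 < 5, so take 3; remainder 0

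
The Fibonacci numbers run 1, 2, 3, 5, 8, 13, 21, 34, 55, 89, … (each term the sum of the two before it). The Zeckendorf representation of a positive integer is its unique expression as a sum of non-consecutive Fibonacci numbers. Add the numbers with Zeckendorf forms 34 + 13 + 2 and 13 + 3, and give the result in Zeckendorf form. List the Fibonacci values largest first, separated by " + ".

55 + 8 + 2

The two numbers are 49 and 16, so their sum is 65.
65: greatest Fibonacci not exceeding it is 55, leaving 10
10: greatest Fibonacci not exceeding it is 8, leaving 2
2: greatest Fibonacci not exceeding it is 2, leaving 0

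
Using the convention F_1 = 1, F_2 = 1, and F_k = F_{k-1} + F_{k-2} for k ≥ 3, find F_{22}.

17711

Iterating the recurrence up to F_{17} = 1597 and F_{16} = 987:
F_{18} = F_{17} + F_{16} = 1597 + 987 = 2584
F_{19} = F_{18} + F_{17} = 2584 + 1597 = 4181
F_{20} = F_{19} + F_{18} = 4181 + 2584 = 6765
F_{21} = F_{20} + F_{19} = 6765 + 4181 = 10946
F_{22} = F_{21} + F_{20} = 10946 + 6765 = 17711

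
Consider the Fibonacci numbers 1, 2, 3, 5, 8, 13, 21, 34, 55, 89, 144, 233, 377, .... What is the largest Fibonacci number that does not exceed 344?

233 ≤ 344 < 377, so the largest Fibonacci number not exceeding 344 is 233.

233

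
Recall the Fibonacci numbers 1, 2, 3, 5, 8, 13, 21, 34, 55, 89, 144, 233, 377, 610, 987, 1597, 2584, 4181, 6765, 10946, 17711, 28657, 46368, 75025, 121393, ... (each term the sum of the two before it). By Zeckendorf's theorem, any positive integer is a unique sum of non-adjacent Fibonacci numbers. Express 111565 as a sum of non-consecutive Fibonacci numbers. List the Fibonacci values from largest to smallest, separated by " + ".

largest Fibonacci ≤ 111565 is 75025; 111565 − 75025 = 36540
largest Fibonacci ≤ 36540 is 28657; 36540 − 28657 = 7883
largest Fibonacci ≤ 7883 is 6765; 7883 − 6765 = 1118
largest Fibonacci ≤ 1118 is 987; 1118 − 987 = 131
largest Fibonacci ≤ 131 is 89; 131 − 89 = 42
largest Fibonacci ≤ 42 is 34; 42 − 34 = 8
largest Fibonacci ≤ 8 is 8; 8 − 8 = 0
So 111565 = 75025 + 28657 + 6765 + 987 + 89 + 34 + 8, with no two terms consecutive in the sequence.

75025 + 28657 + 6765 + 987 + 89 + 34 + 8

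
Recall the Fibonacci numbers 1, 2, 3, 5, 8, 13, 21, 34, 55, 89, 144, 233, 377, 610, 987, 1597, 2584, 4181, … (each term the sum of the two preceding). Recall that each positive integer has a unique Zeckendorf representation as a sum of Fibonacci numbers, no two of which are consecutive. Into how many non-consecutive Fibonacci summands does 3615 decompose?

5

largest Fibonacci ≤ 3615 is 2584; 3615 − 2584 = 1031
largest Fibonacci ≤ 1031 is 987; 1031 − 987 = 44
largest Fibonacci ≤ 44 is 34; 44 − 34 = 10
largest Fibonacci ≤ 10 is 8; 10 − 8 = 2
largest Fibonacci ≤ 2 is 2; 2 − 2 = 0
3615 = 2584 + 987 + 34 + 8 + 2, which has 5 terms.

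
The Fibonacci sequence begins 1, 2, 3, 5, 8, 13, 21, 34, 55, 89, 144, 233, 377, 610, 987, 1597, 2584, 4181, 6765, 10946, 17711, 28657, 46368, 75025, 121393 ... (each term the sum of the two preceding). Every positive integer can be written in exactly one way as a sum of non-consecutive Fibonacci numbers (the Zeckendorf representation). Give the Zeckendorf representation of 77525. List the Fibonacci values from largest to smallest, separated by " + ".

75025 + 1597 + 610 + 233 + 55 + 5

Greedy algorithm:
subtract 75025 from 77525: 2500 remains
subtract 1597 from 2500: 903 remains
subtract 610 from 903: 293 remains
subtract 233 from 293: 60 remains
subtract 55 from 60: 5 remains
subtract 5 from 5: 0 remains
So 77525 = 75025 + 1597 + 610 + 233 + 55 + 5, with no two terms consecutive in the sequence.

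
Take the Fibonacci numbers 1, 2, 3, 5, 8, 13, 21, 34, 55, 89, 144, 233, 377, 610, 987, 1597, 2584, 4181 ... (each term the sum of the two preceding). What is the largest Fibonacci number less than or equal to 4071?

2584 ≤ 4071 < 4181, so the largest Fibonacci number not exceeding 4071 is 2584.

2584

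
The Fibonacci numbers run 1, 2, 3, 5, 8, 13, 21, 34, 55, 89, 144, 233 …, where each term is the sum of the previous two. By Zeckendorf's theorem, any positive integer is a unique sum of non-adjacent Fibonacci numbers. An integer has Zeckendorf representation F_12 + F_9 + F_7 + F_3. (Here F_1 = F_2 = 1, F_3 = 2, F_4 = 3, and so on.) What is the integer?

F_12 + F_9 + F_7 + F_3 = 144 + 34 + 13 + 2 = 193.

193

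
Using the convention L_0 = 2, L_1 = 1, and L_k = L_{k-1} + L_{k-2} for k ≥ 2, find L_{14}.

Iterating the recurrence up to L_{7} = 29 and L_{6} = 18:
L_{8} = L_{7} + L_{6} = 29 + 18 = 47
L_{9} = L_{8} + L_{7} = 47 + 29 = 76
L_{10} = L_{9} + L_{8} = 76 + 47 = 123
L_{11} = L_{10} + L_{9} = 123 + 76 = 199
L_{12} = L_{11} + L_{10} = 199 + 123 = 322
L_{13} = L_{12} + L_{11} = 322 + 199 = 521
L_{14} = L_{13} + L_{12} = 521 + 322 = 843

843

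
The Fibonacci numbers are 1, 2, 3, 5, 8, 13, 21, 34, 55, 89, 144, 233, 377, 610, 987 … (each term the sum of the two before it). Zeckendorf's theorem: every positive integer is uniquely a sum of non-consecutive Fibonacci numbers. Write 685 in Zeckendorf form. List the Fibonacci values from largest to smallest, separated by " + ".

Repeatedly subtract the largest Fibonacci number that fits:
610 ≤ 685 < 987, so take 610; remainder 75
55 ≤ 75 < 89, so take 55; remainder 20
13 ≤ 20 < 21, so take 13; remainder 7
5 ≤ 7 < 8, so take 5; remainder 2
2 ≤ 2 < 3, so take 2; remainder 0
So 685 = 610 + 55 + 13 + 5 + 2, with no two terms consecutive in the sequence.

610 + 55 + 13 + 5 + 2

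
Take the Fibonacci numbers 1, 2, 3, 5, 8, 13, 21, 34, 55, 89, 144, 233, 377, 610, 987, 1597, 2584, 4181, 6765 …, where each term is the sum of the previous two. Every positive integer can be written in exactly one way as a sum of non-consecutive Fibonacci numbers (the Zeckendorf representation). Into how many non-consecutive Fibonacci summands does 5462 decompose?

6

Repeatedly subtract the largest Fibonacci number that fits:
5462 − 4181 = 1281
1281 − 987 = 294
294 − 233 = 61
61 − 55 = 6
6 − 5 = 1
1 − 1 = 0
5462 = 4181 + 987 + 233 + 55 + 5 + 1, which has 6 terms.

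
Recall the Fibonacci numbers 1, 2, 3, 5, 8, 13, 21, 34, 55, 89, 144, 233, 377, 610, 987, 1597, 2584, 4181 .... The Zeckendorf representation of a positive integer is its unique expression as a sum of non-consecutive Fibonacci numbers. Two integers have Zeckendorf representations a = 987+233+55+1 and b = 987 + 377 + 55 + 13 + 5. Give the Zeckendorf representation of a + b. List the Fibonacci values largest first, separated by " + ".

The two numbers are 1276 and 1437, so their sum is 2713.
Greedy algorithm:
2713 − 2584 = 129
129 − 89 = 40
40 − 34 = 6
6 − 5 = 1
1 − 1 = 0

2584 + 89 + 34 + 5 + 1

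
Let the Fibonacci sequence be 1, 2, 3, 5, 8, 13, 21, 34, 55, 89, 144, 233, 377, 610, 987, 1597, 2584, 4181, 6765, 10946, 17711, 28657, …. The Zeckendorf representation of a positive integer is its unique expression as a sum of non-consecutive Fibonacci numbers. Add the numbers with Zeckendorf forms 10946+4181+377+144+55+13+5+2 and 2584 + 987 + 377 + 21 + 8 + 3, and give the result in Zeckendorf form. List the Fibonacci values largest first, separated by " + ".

The two numbers are 15723 and 3980, so their sum is 19703.
17711 ≤ 19703 < 28657, so take 17711; remainder 1992
1597 ≤ 1992 < 2584, so take 1597; remainder 395
377 ≤ 395 < 610, so take 377; remainder 18
13 ≤ 18 < 21, so take 13; remainder 5
5 ≤ 5 < 8, so take 5; remainder 0

17711 + 1597 + 377 + 13 + 5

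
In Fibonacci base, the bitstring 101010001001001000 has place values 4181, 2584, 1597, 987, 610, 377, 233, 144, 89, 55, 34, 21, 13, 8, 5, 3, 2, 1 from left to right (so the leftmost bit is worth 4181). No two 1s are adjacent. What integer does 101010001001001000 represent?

Summing the place values of the 1 bits: 4181 + 1597 + 610 + 89 + 21 + 5 = 6503.

6503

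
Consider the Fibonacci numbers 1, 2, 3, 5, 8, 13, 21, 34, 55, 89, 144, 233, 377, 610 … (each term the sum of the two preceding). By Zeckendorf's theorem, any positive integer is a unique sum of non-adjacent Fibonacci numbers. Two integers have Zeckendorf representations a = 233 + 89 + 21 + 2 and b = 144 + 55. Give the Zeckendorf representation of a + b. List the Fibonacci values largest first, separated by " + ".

The two numbers are 345 and 199, so their sum is 544.
Greedy algorithm:
544: greatest Fibonacci not exceeding it is 377, leaving 167
167: greatest Fibonacci not exceeding it is 144, leaving 23
23: greatest Fibonacci not exceeding it is 21, leaving 2
2: greatest Fibonacci not exceeding it is 2, leaving 0

377 + 144 + 21 + 2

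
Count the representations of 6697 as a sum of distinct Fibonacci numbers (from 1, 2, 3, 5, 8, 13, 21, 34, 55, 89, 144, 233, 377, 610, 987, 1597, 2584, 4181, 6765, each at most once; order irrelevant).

35

Starting from the Zeckendorf form and repeatedly splitting a term F_k into F_{k−1} + F_{k−2} (when neither is already used) reaches every representation.
6697 = 4181+1597+610+233+55+21 = 4181+1597+610+233+55+13+8 = 4181+1597+610+144+89+55+21 = … (32 more), for 35 in all.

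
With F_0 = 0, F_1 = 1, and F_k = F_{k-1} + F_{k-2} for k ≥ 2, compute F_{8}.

21

Iterating the recurrence up to F_{2} = 1 and F_{1} = 1:
F_{3} = F_{2} + F_{1} = 1 + 1 = 2
F_{4} = F_{3} + F_{2} = 2 + 1 = 3
F_{5} = F_{4} + F_{3} = 3 + 2 = 5
F_{6} = F_{5} + F_{4} = 5 + 3 = 8
F_{7} = F_{6} + F_{5} = 8 + 5 = 13
F_{8} = F_{7} + F_{6} = 13 + 8 = 21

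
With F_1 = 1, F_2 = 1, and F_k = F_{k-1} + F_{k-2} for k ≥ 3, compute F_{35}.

Iterating the recurrence up to F_{31} = 1346269 and F_{30} = 832040:
F_{32} = F_{31} + F_{30} = 1346269 + 832040 = 2178309
F_{33} = F_{32} + F_{31} = 2178309 + 1346269 = 3524578
F_{34} = F_{33} + F_{32} = 3524578 + 2178309 = 5702887
F_{35} = F_{34} + F_{33} = 5702887 + 3524578 = 9227465

9227465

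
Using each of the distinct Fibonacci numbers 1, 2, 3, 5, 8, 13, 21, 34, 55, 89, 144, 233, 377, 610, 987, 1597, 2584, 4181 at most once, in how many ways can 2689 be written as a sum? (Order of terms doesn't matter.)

Starting from the Zeckendorf form and repeatedly splitting a term F_k into F_{k−1} + F_{k−2} (when neither is already used) reaches every representation.
2689 = 2584+89+13+3 = 2584+89+13+2+1 = 2584+89+8+5+3 = 2584+55+34+13+3 = … (36 more), for 40 in all.

40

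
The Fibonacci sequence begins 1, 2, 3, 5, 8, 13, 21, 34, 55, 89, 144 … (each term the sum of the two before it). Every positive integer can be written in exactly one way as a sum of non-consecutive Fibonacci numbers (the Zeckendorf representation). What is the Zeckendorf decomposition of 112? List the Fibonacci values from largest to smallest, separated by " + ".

Greedy algorithm:
subtract 89 from 112: 23 remains
subtract 21 from 23: 2 remains
subtract 2 from 2: 0 remains
So 112 = 89 + 21 + 2, with no two terms consecutive in the sequence.

89 + 21 + 2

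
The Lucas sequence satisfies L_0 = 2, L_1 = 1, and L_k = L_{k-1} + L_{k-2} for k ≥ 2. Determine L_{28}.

710647

Iterating the recurrence up to L_{21} = 24476 and L_{20} = 15127:
L_{22} = L_{21} + L_{20} = 24476 + 15127 = 39603
L_{23} = L_{22} + L_{21} = 39603 + 24476 = 64079
L_{24} = L_{23} + L_{22} = 64079 + 39603 = 103682
L_{25} = L_{24} + L_{23} = 103682 + 64079 = 167761
L_{26} = L_{25} + L_{24} = 167761 + 103682 = 271443
L_{27} = L_{26} + L_{25} = 271443 + 167761 = 439204
L_{28} = L_{27} + L_{26} = 439204 + 271443 = 710647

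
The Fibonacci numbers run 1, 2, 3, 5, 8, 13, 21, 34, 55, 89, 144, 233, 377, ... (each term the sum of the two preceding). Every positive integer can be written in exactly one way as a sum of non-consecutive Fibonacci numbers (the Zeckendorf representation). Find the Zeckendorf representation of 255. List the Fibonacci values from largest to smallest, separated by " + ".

233 + 21 + 1

Greedy algorithm:
255: greatest Fibonacci not exceeding it is 233, leaving 22
22: greatest Fibonacci not exceeding it is 21, leaving 1
1: greatest Fibonacci not exceeding it is 1, leaving 0
So 255 = 233 + 21 + 1, with no two terms consecutive in the sequence.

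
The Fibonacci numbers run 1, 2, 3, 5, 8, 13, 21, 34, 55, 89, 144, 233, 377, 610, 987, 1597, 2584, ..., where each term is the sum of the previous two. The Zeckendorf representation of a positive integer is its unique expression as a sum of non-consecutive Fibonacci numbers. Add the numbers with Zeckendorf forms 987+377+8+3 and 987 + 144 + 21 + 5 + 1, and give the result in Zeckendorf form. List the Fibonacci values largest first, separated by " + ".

1597 + 610 + 233 + 89 + 3 + 1

The two numbers are 1375 and 1158, so their sum is 2533.
2533: greatest Fibonacci not exceeding it is 1597, leaving 936
936: greatest Fibonacci not exceeding it is 610, leaving 326
326: greatest Fibonacci not exceeding it is 233, leaving 93
93: greatest Fibonacci not exceeding it is 89, leaving 4
4: greatest Fibonacci not exceeding it is 3, leaving 1
1: greatest Fibonacci not exceeding it is 1, leaving 0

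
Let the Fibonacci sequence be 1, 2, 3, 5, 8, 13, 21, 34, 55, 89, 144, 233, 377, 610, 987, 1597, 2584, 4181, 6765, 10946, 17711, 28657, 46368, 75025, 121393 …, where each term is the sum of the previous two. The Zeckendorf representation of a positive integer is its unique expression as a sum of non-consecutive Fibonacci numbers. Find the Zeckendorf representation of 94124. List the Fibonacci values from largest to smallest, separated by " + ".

75025 + 17711 + 987 + 377 + 21 + 3

Greedy algorithm:
largest Fibonacci ≤ 94124 is 75025; 94124 − 75025 = 19099
largest Fibonacci ≤ 19099 is 17711; 19099 − 17711 = 1388
largest Fibonacci ≤ 1388 is 987; 1388 − 987 = 401
largest Fibonacci ≤ 401 is 377; 401 − 377 = 24
largest Fibonacci ≤ 24 is 21; 24 − 21 = 3
largest Fibonacci ≤ 3 is 3; 3 − 3 = 0
So 94124 = 75025 + 17711 + 987 + 377 + 21 + 3, with no two terms consecutive in the sequence.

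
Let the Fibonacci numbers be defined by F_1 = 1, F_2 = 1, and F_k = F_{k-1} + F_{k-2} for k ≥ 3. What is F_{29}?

Iterating the recurrence up to F_{23} = 28657 and F_{22} = 17711:
F_{24} = F_{23} + F_{22} = 28657 + 17711 = 46368
F_{25} = F_{24} + F_{23} = 46368 + 28657 = 75025
F_{26} = F_{25} + F_{24} = 75025 + 46368 = 121393
F_{27} = F_{26} + F_{25} = 121393 + 75025 = 196418
F_{28} = F_{27} + F_{26} = 196418 + 121393 = 317811
F_{29} = F_{28} + F_{27} = 317811 + 196418 = 514229

514229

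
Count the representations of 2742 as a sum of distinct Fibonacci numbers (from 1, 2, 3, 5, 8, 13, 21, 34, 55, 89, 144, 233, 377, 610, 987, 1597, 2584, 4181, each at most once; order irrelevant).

Each representation comes from the Zeckendorf form by replacing some F_k with F_{k−1} + F_{k−2} where possible.
2742 = 2584+144+13+1 = 2584+144+8+5+1 = 2584+89+55+13+1 = 1597+987+144+13+1 = 2584+144+8+3+2+1 = … (28 more), for 33 in all.

33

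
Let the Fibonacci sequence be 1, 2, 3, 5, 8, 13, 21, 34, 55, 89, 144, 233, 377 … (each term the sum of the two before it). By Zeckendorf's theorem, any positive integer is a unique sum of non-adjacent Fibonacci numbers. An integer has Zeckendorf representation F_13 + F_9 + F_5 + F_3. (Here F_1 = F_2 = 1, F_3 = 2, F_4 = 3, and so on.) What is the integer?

274

F_13 + F_9 + F_5 + F_3 = 233 + 34 + 5 + 2 = 274.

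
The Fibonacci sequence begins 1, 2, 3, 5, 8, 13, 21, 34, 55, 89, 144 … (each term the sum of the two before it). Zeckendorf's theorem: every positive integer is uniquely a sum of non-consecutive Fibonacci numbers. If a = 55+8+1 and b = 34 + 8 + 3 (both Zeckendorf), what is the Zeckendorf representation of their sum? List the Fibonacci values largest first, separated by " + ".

89 + 13 + 5 + 2

The two numbers are 64 and 45, so their sum is 109.
89 ≤ 109 < 144, so take 89; remainder 20
13 ≤ 20 < 21, so take 13; remainder 7
5 ≤ 7 < 8, so take 5; remainder 2
2 ≤ 2 < 3, so take 2; remainder 0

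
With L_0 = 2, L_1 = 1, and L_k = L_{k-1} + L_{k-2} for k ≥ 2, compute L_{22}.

Iterating the recurrence up to L_{14} = 843 and L_{13} = 521:
L_{15} = L_{14} + L_{13} = 843 + 521 = 1364
L_{16} = L_{15} + L_{14} = 1364 + 843 = 2207
L_{17} = L_{16} + L_{15} = 2207 + 1364 = 3571
L_{18} = L_{17} + L_{16} = 3571 + 2207 = 5778
L_{19} = L_{18} + L_{17} = 5778 + 3571 = 9349
L_{20} = L_{19} + L_{18} = 9349 + 5778 = 15127
L_{21} = L_{20} + L_{19} = 15127 + 9349 = 24476
L_{22} = L_{21} + L_{20} = 24476 + 15127 = 39603

39603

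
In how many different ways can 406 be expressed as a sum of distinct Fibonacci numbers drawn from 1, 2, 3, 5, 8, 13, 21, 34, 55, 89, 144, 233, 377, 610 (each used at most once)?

17

Starting from the Zeckendorf form and repeatedly splitting a term F_k into F_{k−1} + F_{k−2} (when neither is already used) reaches every representation.
406 = 377+21+8 = 377+21+5+3 = 233+144+21+8 = 377+21+5+2+1 = … (13 more), for 17 in all.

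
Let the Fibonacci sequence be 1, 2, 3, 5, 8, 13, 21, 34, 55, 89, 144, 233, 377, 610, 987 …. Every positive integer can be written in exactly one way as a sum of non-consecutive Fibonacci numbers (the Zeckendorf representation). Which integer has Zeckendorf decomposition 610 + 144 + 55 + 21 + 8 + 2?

840

610 + 144 + 55 + 21 + 8 + 2 = 840.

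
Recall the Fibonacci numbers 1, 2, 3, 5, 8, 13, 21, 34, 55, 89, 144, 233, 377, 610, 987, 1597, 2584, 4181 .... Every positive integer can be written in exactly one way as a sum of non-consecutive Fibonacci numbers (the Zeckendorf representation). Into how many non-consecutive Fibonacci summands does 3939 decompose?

8

subtract 2584 from 3939: 1355 remains
subtract 987 from 1355: 368 remains
subtract 233 from 368: 135 remains
subtract 89 from 135: 46 remains
subtract 34 from 46: 12 remains
subtract 8 from 12: 4 remains
subtract 3 from 4: 1 remains
subtract 1 from 1: 0 remains
3939 = 2584 + 987 + 233 + 89 + 34 + 8 + 3 + 1, which has 8 terms.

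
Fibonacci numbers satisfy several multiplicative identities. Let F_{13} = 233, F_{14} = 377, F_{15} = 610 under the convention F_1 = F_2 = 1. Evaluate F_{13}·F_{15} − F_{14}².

233·610 − 377² = 142130 − 142129 = 1. (Cassini's identity: F_{k−1}F_{k+1} − F_k² = (−1)^k.)

1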